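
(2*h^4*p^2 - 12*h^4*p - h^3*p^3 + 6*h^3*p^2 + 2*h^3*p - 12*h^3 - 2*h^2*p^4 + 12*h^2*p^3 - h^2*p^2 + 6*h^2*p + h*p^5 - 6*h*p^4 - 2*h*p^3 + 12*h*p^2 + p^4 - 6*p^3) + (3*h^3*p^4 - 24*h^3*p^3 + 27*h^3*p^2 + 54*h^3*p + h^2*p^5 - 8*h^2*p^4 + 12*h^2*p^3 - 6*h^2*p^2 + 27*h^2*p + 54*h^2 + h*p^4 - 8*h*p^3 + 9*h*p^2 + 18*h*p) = 2*h^4*p^2 - 12*h^4*p + 3*h^3*p^4 - 25*h^3*p^3 + 33*h^3*p^2 + 56*h^3*p - 12*h^3 + h^2*p^5 - 10*h^2*p^4 + 24*h^2*p^3 - 7*h^2*p^2 + 33*h^2*p + 54*h^2 + h*p^5 - 5*h*p^4 - 10*h*p^3 + 21*h*p^2 + 18*h*p + p^4 - 6*p^3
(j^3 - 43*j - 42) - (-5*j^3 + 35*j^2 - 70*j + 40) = 6*j^3 - 35*j^2 + 27*j - 82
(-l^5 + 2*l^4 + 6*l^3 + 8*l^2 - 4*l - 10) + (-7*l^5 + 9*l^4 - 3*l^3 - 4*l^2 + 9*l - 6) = -8*l^5 + 11*l^4 + 3*l^3 + 4*l^2 + 5*l - 16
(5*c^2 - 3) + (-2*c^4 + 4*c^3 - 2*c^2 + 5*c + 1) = -2*c^4 + 4*c^3 + 3*c^2 + 5*c - 2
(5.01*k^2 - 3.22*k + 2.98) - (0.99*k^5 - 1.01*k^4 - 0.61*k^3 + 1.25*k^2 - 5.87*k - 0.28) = -0.99*k^5 + 1.01*k^4 + 0.61*k^3 + 3.76*k^2 + 2.65*k + 3.26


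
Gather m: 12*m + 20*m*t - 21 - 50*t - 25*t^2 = m*(20*t + 12) - 25*t^2 - 50*t - 21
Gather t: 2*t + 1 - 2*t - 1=0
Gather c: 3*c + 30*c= 33*c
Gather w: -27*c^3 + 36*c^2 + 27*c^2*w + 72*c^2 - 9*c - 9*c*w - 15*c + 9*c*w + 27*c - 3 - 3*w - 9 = -27*c^3 + 108*c^2 + 3*c + w*(27*c^2 - 3) - 12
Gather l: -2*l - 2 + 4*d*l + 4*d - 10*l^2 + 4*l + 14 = 4*d - 10*l^2 + l*(4*d + 2) + 12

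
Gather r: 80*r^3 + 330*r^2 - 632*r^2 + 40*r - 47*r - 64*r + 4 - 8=80*r^3 - 302*r^2 - 71*r - 4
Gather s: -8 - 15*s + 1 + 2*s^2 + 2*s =2*s^2 - 13*s - 7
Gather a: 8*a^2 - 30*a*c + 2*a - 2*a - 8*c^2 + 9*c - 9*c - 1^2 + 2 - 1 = 8*a^2 - 30*a*c - 8*c^2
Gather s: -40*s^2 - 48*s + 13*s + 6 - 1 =-40*s^2 - 35*s + 5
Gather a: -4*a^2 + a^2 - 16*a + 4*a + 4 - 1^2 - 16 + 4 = -3*a^2 - 12*a - 9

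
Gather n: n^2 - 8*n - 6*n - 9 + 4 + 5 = n^2 - 14*n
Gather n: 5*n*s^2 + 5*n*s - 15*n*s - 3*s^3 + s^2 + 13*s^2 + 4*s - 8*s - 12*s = n*(5*s^2 - 10*s) - 3*s^3 + 14*s^2 - 16*s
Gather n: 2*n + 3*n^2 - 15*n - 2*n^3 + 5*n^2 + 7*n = -2*n^3 + 8*n^2 - 6*n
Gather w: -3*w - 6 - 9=-3*w - 15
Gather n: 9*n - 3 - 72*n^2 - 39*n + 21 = -72*n^2 - 30*n + 18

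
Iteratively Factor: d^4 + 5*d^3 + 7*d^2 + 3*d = (d + 3)*(d^3 + 2*d^2 + d) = (d + 1)*(d + 3)*(d^2 + d) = d*(d + 1)*(d + 3)*(d + 1)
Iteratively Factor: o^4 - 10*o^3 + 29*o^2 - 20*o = (o - 5)*(o^3 - 5*o^2 + 4*o) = o*(o - 5)*(o^2 - 5*o + 4) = o*(o - 5)*(o - 1)*(o - 4)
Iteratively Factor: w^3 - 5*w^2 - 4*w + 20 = (w + 2)*(w^2 - 7*w + 10) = (w - 5)*(w + 2)*(w - 2)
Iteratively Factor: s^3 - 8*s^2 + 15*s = (s - 5)*(s^2 - 3*s) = (s - 5)*(s - 3)*(s)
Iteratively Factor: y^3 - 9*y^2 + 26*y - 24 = (y - 3)*(y^2 - 6*y + 8) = (y - 4)*(y - 3)*(y - 2)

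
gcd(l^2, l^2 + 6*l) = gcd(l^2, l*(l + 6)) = l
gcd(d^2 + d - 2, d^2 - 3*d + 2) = d - 1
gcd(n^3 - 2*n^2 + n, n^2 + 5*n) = n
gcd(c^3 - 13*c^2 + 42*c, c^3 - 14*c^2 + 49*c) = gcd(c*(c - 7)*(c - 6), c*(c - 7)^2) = c^2 - 7*c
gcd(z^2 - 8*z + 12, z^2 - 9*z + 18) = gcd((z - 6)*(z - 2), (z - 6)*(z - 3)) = z - 6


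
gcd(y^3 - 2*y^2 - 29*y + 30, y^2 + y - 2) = y - 1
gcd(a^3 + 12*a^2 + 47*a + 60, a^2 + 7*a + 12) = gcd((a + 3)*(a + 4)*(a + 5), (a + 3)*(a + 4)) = a^2 + 7*a + 12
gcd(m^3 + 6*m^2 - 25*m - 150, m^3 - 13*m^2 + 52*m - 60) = m - 5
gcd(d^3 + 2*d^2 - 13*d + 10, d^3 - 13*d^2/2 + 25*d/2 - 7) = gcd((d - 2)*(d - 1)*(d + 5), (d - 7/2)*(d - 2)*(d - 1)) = d^2 - 3*d + 2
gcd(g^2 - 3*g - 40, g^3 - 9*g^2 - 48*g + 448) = g - 8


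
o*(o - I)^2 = o^3 - 2*I*o^2 - o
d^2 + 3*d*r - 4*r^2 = (d - r)*(d + 4*r)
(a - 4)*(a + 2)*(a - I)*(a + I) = a^4 - 2*a^3 - 7*a^2 - 2*a - 8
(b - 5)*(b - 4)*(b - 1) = b^3 - 10*b^2 + 29*b - 20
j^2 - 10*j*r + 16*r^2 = (j - 8*r)*(j - 2*r)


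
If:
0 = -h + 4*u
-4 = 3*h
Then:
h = -4/3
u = -1/3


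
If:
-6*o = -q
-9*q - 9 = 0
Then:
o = -1/6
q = -1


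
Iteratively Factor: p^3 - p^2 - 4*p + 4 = (p - 1)*(p^2 - 4) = (p - 2)*(p - 1)*(p + 2)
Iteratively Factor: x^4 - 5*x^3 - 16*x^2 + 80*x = (x)*(x^3 - 5*x^2 - 16*x + 80) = x*(x - 4)*(x^2 - x - 20) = x*(x - 5)*(x - 4)*(x + 4)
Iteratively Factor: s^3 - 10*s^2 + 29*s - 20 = (s - 1)*(s^2 - 9*s + 20) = (s - 5)*(s - 1)*(s - 4)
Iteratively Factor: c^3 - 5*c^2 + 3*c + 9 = (c + 1)*(c^2 - 6*c + 9) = (c - 3)*(c + 1)*(c - 3)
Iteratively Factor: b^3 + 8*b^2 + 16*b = (b)*(b^2 + 8*b + 16) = b*(b + 4)*(b + 4)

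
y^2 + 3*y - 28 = (y - 4)*(y + 7)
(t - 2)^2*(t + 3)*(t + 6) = t^4 + 5*t^3 - 14*t^2 - 36*t + 72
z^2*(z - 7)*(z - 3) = z^4 - 10*z^3 + 21*z^2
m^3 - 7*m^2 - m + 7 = (m - 7)*(m - 1)*(m + 1)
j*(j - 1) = j^2 - j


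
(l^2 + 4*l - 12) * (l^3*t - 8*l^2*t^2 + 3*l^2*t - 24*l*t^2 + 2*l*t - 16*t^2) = l^5*t - 8*l^4*t^2 + 7*l^4*t - 56*l^3*t^2 + 2*l^3*t - 16*l^2*t^2 - 28*l^2*t + 224*l*t^2 - 24*l*t + 192*t^2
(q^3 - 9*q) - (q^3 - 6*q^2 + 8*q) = 6*q^2 - 17*q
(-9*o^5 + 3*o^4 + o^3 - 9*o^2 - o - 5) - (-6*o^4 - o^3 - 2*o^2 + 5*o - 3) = -9*o^5 + 9*o^4 + 2*o^3 - 7*o^2 - 6*o - 2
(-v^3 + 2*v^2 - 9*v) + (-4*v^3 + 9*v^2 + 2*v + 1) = -5*v^3 + 11*v^2 - 7*v + 1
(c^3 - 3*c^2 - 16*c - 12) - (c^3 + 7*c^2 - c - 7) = -10*c^2 - 15*c - 5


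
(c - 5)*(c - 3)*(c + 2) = c^3 - 6*c^2 - c + 30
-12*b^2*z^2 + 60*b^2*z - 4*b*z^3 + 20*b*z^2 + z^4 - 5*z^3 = z*(-6*b + z)*(2*b + z)*(z - 5)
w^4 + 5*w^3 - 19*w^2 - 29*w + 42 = (w - 3)*(w - 1)*(w + 2)*(w + 7)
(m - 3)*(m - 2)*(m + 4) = m^3 - m^2 - 14*m + 24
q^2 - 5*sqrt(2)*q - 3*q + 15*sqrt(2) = (q - 3)*(q - 5*sqrt(2))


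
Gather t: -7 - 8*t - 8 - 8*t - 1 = -16*t - 16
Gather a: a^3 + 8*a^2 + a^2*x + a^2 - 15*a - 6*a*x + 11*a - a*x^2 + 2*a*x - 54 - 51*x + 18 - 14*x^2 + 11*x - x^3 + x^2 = a^3 + a^2*(x + 9) + a*(-x^2 - 4*x - 4) - x^3 - 13*x^2 - 40*x - 36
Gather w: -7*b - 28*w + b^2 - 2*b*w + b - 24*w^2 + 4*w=b^2 - 6*b - 24*w^2 + w*(-2*b - 24)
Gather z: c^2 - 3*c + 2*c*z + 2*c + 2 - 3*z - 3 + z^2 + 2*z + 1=c^2 - c + z^2 + z*(2*c - 1)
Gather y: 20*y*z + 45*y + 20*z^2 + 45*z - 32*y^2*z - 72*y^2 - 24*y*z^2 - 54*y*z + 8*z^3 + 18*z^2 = y^2*(-32*z - 72) + y*(-24*z^2 - 34*z + 45) + 8*z^3 + 38*z^2 + 45*z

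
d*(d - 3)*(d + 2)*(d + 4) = d^4 + 3*d^3 - 10*d^2 - 24*d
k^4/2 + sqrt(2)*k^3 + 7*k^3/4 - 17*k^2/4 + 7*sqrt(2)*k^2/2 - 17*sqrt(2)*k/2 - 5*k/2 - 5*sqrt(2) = (k/2 + sqrt(2))*(k - 2)*(k + 1/2)*(k + 5)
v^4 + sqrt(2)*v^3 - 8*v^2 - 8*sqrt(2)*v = v*(v - 2*sqrt(2))*(v + sqrt(2))*(v + 2*sqrt(2))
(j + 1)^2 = j^2 + 2*j + 1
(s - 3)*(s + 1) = s^2 - 2*s - 3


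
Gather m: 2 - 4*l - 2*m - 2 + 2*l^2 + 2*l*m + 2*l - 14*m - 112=2*l^2 - 2*l + m*(2*l - 16) - 112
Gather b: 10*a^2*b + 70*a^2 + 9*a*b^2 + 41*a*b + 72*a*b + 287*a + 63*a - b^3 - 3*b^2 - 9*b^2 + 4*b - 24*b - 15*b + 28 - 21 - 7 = 70*a^2 + 350*a - b^3 + b^2*(9*a - 12) + b*(10*a^2 + 113*a - 35)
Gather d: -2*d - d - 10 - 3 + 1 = -3*d - 12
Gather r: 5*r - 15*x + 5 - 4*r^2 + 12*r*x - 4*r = -4*r^2 + r*(12*x + 1) - 15*x + 5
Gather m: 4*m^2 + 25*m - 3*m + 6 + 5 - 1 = 4*m^2 + 22*m + 10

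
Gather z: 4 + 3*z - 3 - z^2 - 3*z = 1 - z^2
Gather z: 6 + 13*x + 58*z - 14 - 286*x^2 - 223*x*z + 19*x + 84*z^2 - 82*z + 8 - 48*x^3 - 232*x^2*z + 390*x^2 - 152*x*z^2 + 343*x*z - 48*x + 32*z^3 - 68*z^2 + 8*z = -48*x^3 + 104*x^2 - 16*x + 32*z^3 + z^2*(16 - 152*x) + z*(-232*x^2 + 120*x - 16)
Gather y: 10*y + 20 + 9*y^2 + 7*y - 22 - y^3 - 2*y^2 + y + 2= -y^3 + 7*y^2 + 18*y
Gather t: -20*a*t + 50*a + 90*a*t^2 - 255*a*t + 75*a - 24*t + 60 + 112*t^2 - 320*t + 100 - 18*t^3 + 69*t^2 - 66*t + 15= 125*a - 18*t^3 + t^2*(90*a + 181) + t*(-275*a - 410) + 175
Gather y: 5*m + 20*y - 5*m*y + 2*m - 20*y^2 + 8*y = 7*m - 20*y^2 + y*(28 - 5*m)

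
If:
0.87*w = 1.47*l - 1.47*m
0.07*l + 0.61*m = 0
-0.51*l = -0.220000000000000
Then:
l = 0.43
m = -0.05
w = 0.81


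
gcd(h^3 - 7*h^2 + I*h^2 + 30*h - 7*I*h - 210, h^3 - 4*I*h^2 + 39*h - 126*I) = h + 6*I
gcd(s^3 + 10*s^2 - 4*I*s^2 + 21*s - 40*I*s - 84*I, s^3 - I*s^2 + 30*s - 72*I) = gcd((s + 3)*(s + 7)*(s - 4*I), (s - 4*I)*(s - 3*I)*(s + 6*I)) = s - 4*I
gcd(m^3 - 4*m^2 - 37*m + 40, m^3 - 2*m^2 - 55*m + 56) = m^2 - 9*m + 8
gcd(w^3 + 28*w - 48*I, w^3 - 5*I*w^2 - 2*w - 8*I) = w^2 - 6*I*w - 8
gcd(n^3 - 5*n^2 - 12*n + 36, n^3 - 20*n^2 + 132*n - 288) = n - 6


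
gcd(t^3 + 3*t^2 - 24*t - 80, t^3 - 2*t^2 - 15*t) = t - 5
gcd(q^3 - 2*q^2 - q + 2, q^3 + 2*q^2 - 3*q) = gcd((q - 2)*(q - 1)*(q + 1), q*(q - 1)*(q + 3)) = q - 1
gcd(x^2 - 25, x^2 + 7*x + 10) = x + 5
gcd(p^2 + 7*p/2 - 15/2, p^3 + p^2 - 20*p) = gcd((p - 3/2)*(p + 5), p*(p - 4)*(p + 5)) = p + 5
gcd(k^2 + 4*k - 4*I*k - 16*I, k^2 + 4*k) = k + 4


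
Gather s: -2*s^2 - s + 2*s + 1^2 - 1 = -2*s^2 + s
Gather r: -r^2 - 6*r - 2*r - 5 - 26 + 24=-r^2 - 8*r - 7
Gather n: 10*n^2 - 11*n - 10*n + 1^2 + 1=10*n^2 - 21*n + 2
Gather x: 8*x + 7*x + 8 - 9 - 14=15*x - 15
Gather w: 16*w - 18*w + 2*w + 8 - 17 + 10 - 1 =0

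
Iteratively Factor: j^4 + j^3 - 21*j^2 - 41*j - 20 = (j - 5)*(j^3 + 6*j^2 + 9*j + 4) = (j - 5)*(j + 1)*(j^2 + 5*j + 4) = (j - 5)*(j + 1)^2*(j + 4)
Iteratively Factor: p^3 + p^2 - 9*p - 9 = (p - 3)*(p^2 + 4*p + 3) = (p - 3)*(p + 3)*(p + 1)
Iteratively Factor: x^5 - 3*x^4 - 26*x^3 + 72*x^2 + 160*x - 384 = (x + 4)*(x^4 - 7*x^3 + 2*x^2 + 64*x - 96) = (x - 4)*(x + 4)*(x^3 - 3*x^2 - 10*x + 24) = (x - 4)^2*(x + 4)*(x^2 + x - 6) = (x - 4)^2*(x - 2)*(x + 4)*(x + 3)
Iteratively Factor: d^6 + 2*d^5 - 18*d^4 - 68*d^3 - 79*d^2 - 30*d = (d + 1)*(d^5 + d^4 - 19*d^3 - 49*d^2 - 30*d) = (d + 1)*(d + 3)*(d^4 - 2*d^3 - 13*d^2 - 10*d) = d*(d + 1)*(d + 3)*(d^3 - 2*d^2 - 13*d - 10) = d*(d + 1)*(d + 2)*(d + 3)*(d^2 - 4*d - 5) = d*(d - 5)*(d + 1)*(d + 2)*(d + 3)*(d + 1)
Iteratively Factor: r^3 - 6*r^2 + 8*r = (r - 4)*(r^2 - 2*r) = (r - 4)*(r - 2)*(r)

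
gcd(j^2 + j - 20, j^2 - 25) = j + 5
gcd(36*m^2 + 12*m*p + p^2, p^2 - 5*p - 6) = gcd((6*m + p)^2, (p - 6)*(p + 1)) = 1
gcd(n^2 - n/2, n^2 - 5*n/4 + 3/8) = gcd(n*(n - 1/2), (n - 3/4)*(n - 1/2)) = n - 1/2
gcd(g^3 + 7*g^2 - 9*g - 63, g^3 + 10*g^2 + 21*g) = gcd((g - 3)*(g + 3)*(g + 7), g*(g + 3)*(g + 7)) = g^2 + 10*g + 21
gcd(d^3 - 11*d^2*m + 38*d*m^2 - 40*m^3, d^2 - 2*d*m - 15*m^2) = d - 5*m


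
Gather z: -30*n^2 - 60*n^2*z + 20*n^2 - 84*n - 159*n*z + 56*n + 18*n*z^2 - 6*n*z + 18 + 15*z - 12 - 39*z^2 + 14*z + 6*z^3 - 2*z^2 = -10*n^2 - 28*n + 6*z^3 + z^2*(18*n - 41) + z*(-60*n^2 - 165*n + 29) + 6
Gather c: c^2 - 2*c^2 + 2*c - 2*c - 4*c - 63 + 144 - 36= -c^2 - 4*c + 45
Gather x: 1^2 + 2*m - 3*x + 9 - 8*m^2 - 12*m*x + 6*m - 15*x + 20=-8*m^2 + 8*m + x*(-12*m - 18) + 30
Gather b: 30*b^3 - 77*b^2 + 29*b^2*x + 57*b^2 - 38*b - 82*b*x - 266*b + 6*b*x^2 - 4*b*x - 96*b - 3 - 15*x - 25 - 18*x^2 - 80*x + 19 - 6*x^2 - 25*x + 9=30*b^3 + b^2*(29*x - 20) + b*(6*x^2 - 86*x - 400) - 24*x^2 - 120*x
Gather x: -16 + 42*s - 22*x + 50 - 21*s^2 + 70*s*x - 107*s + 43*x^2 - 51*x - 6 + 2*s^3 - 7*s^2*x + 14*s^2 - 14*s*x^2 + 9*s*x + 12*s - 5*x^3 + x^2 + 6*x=2*s^3 - 7*s^2 - 53*s - 5*x^3 + x^2*(44 - 14*s) + x*(-7*s^2 + 79*s - 67) + 28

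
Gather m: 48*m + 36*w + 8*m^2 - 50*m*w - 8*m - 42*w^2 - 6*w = 8*m^2 + m*(40 - 50*w) - 42*w^2 + 30*w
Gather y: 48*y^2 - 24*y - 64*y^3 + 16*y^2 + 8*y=-64*y^3 + 64*y^2 - 16*y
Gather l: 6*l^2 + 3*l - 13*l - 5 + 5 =6*l^2 - 10*l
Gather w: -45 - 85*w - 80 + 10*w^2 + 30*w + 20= 10*w^2 - 55*w - 105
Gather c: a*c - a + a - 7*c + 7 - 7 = c*(a - 7)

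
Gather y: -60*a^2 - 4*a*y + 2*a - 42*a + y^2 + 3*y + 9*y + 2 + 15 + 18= -60*a^2 - 40*a + y^2 + y*(12 - 4*a) + 35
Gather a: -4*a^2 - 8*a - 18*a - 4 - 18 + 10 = -4*a^2 - 26*a - 12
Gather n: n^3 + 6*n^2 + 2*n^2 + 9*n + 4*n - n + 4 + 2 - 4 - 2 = n^3 + 8*n^2 + 12*n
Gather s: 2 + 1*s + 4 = s + 6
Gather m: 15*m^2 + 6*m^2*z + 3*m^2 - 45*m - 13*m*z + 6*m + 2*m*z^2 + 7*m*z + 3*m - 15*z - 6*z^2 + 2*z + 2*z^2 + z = m^2*(6*z + 18) + m*(2*z^2 - 6*z - 36) - 4*z^2 - 12*z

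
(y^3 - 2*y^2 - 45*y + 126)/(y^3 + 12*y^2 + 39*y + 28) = (y^2 - 9*y + 18)/(y^2 + 5*y + 4)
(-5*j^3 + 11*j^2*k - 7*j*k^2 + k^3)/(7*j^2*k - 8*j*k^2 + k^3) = (-5*j^2 + 6*j*k - k^2)/(k*(7*j - k))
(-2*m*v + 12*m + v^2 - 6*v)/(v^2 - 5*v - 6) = (-2*m + v)/(v + 1)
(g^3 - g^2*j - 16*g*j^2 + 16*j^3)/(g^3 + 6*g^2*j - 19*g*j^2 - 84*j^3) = (g^2 + 3*g*j - 4*j^2)/(g^2 + 10*g*j + 21*j^2)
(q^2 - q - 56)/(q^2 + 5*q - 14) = (q - 8)/(q - 2)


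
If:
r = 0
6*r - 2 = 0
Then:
No Solution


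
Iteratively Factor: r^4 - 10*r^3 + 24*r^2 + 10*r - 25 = (r - 5)*(r^3 - 5*r^2 - r + 5) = (r - 5)*(r - 1)*(r^2 - 4*r - 5) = (r - 5)^2*(r - 1)*(r + 1)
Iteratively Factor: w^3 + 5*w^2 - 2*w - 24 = (w - 2)*(w^2 + 7*w + 12) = (w - 2)*(w + 4)*(w + 3)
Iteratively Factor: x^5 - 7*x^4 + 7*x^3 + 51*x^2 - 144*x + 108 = (x + 3)*(x^4 - 10*x^3 + 37*x^2 - 60*x + 36) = (x - 3)*(x + 3)*(x^3 - 7*x^2 + 16*x - 12) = (x - 3)^2*(x + 3)*(x^2 - 4*x + 4) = (x - 3)^2*(x - 2)*(x + 3)*(x - 2)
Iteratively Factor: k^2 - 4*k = (k)*(k - 4)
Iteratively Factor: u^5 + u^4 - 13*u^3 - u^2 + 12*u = (u - 1)*(u^4 + 2*u^3 - 11*u^2 - 12*u) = (u - 1)*(u + 1)*(u^3 + u^2 - 12*u) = (u - 1)*(u + 1)*(u + 4)*(u^2 - 3*u) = (u - 3)*(u - 1)*(u + 1)*(u + 4)*(u)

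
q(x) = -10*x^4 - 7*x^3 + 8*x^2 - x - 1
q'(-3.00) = 842.00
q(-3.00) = -547.00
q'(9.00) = -30718.00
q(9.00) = -70075.00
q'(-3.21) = 1054.30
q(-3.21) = -745.57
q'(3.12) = -1370.36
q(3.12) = -1086.43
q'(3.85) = -2533.34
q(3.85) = -2482.80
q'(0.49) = -2.91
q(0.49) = -0.97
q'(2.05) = -401.06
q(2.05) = -206.35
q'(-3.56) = 1480.62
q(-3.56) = -1186.43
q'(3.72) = -2291.24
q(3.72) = -2169.38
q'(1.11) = -63.82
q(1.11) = -17.01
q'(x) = -40*x^3 - 21*x^2 + 16*x - 1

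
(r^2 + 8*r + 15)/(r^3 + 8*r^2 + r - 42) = (r + 5)/(r^2 + 5*r - 14)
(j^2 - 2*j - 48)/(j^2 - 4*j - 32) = (j + 6)/(j + 4)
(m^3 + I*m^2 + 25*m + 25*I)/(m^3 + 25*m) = (m + I)/m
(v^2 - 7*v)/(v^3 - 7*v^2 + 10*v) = (v - 7)/(v^2 - 7*v + 10)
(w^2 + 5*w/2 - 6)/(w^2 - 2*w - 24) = (w - 3/2)/(w - 6)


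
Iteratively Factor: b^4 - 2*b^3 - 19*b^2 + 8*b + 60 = (b - 5)*(b^3 + 3*b^2 - 4*b - 12) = (b - 5)*(b + 2)*(b^2 + b - 6) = (b - 5)*(b + 2)*(b + 3)*(b - 2)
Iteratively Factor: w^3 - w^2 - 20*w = (w - 5)*(w^2 + 4*w) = w*(w - 5)*(w + 4)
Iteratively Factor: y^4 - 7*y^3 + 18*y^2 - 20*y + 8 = (y - 2)*(y^3 - 5*y^2 + 8*y - 4) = (y - 2)*(y - 1)*(y^2 - 4*y + 4) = (y - 2)^2*(y - 1)*(y - 2)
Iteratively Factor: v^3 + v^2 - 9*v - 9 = (v - 3)*(v^2 + 4*v + 3) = (v - 3)*(v + 1)*(v + 3)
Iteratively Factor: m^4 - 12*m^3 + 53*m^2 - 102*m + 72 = (m - 3)*(m^3 - 9*m^2 + 26*m - 24) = (m - 3)^2*(m^2 - 6*m + 8) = (m - 3)^2*(m - 2)*(m - 4)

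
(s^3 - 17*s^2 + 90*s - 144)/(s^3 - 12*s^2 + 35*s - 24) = (s - 6)/(s - 1)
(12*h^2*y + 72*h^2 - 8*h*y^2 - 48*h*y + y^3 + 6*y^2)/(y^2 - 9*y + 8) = (12*h^2*y + 72*h^2 - 8*h*y^2 - 48*h*y + y^3 + 6*y^2)/(y^2 - 9*y + 8)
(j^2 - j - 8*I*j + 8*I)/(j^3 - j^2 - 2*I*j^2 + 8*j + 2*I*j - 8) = (j - 8*I)/(j^2 - 2*I*j + 8)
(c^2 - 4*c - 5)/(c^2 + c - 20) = (c^2 - 4*c - 5)/(c^2 + c - 20)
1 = 1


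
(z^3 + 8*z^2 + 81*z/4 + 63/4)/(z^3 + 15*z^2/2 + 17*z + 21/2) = (z + 3/2)/(z + 1)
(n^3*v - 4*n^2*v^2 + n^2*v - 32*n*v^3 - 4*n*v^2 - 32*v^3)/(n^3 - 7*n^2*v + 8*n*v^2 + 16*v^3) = v*(n^3 - 4*n^2*v + n^2 - 32*n*v^2 - 4*n*v - 32*v^2)/(n^3 - 7*n^2*v + 8*n*v^2 + 16*v^3)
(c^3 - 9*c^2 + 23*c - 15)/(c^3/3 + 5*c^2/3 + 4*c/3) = 3*(c^3 - 9*c^2 + 23*c - 15)/(c*(c^2 + 5*c + 4))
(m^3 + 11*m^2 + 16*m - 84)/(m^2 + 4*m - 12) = m + 7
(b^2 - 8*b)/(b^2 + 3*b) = (b - 8)/(b + 3)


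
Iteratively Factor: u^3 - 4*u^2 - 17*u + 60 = (u - 3)*(u^2 - u - 20) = (u - 5)*(u - 3)*(u + 4)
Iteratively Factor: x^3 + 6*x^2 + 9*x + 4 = (x + 4)*(x^2 + 2*x + 1) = (x + 1)*(x + 4)*(x + 1)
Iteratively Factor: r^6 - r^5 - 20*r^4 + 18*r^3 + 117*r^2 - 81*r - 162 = (r - 2)*(r^5 + r^4 - 18*r^3 - 18*r^2 + 81*r + 81) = (r - 2)*(r + 1)*(r^4 - 18*r^2 + 81) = (r - 2)*(r + 1)*(r + 3)*(r^3 - 3*r^2 - 9*r + 27) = (r - 3)*(r - 2)*(r + 1)*(r + 3)*(r^2 - 9) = (r - 3)*(r - 2)*(r + 1)*(r + 3)^2*(r - 3)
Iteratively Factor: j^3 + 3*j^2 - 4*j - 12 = (j + 2)*(j^2 + j - 6) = (j - 2)*(j + 2)*(j + 3)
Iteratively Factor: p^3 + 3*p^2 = (p)*(p^2 + 3*p) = p^2*(p + 3)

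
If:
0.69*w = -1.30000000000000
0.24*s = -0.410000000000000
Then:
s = -1.71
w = -1.88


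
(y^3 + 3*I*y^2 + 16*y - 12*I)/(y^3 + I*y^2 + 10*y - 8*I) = (y + 6*I)/(y + 4*I)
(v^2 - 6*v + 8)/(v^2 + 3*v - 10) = (v - 4)/(v + 5)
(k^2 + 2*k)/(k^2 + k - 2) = k/(k - 1)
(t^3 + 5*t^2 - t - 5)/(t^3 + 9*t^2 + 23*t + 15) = (t - 1)/(t + 3)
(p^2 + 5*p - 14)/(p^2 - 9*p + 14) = (p + 7)/(p - 7)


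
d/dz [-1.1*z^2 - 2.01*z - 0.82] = -2.2*z - 2.01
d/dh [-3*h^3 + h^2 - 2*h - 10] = -9*h^2 + 2*h - 2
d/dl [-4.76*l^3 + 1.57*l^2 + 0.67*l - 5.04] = -14.28*l^2 + 3.14*l + 0.67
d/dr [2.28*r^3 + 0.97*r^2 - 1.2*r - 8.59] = 6.84*r^2 + 1.94*r - 1.2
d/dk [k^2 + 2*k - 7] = 2*k + 2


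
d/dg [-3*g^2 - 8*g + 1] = -6*g - 8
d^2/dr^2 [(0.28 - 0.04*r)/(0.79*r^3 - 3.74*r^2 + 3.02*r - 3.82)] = (-0.149784*r^5 + 2.80608*r^4 - 14.164752*r^3 + 26.058768*r^2 - 10.476528*r - 3.816096)/(0.493039*r^9 - 7.002402*r^8 + 38.804958*r^7 - 113.003162*r^6 + 216.062436*r^5 - 317.31132*r^4 + 321.004412*r^3 - 268.246512*r^2 + 132.207144*r - 55.742968)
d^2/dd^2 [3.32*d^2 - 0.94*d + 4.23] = 6.64000000000000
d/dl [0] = 0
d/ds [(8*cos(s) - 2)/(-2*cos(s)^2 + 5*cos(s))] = 2*(-8*sin(s) - 5*sin(s)/cos(s)^2 + 4*tan(s))/(2*cos(s) - 5)^2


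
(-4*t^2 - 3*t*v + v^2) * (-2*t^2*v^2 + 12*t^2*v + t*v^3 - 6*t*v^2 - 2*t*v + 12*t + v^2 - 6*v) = 8*t^4*v^2 - 48*t^4*v + 2*t^3*v^3 - 12*t^3*v^2 + 8*t^3*v - 48*t^3 - 5*t^2*v^4 + 30*t^2*v^3 + 2*t^2*v^2 - 12*t^2*v + t*v^5 - 6*t*v^4 - 5*t*v^3 + 30*t*v^2 + v^4 - 6*v^3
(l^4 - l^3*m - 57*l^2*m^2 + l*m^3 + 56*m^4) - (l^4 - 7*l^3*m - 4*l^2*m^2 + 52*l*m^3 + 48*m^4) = 6*l^3*m - 53*l^2*m^2 - 51*l*m^3 + 8*m^4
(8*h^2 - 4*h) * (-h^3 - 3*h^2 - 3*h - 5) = -8*h^5 - 20*h^4 - 12*h^3 - 28*h^2 + 20*h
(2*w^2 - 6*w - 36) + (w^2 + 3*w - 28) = 3*w^2 - 3*w - 64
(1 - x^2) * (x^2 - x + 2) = -x^4 + x^3 - x^2 - x + 2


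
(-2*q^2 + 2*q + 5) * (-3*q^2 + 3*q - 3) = 6*q^4 - 12*q^3 - 3*q^2 + 9*q - 15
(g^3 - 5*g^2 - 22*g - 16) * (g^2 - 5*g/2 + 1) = g^5 - 15*g^4/2 - 17*g^3/2 + 34*g^2 + 18*g - 16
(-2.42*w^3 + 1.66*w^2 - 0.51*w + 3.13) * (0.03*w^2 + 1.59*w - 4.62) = -0.0726*w^5 - 3.798*w^4 + 13.8045*w^3 - 8.3862*w^2 + 7.3329*w - 14.4606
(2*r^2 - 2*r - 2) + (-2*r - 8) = 2*r^2 - 4*r - 10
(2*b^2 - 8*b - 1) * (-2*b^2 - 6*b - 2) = -4*b^4 + 4*b^3 + 46*b^2 + 22*b + 2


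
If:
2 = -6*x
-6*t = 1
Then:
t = -1/6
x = -1/3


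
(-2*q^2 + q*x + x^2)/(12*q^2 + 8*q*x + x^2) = (-q + x)/(6*q + x)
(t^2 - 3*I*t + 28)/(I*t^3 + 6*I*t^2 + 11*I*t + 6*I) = I*(-t^2 + 3*I*t - 28)/(t^3 + 6*t^2 + 11*t + 6)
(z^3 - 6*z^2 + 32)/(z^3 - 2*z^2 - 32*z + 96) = (z + 2)/(z + 6)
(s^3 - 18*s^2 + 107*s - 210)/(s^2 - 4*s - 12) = (s^2 - 12*s + 35)/(s + 2)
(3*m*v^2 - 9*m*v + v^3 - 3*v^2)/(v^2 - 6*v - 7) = v*(-3*m*v + 9*m - v^2 + 3*v)/(-v^2 + 6*v + 7)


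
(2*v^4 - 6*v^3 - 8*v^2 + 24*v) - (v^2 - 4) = 2*v^4 - 6*v^3 - 9*v^2 + 24*v + 4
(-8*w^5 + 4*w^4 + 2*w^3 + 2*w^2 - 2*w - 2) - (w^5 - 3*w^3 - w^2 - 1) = -9*w^5 + 4*w^4 + 5*w^3 + 3*w^2 - 2*w - 1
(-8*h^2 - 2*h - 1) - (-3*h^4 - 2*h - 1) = 3*h^4 - 8*h^2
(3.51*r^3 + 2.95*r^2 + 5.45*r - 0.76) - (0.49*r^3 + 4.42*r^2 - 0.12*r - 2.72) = 3.02*r^3 - 1.47*r^2 + 5.57*r + 1.96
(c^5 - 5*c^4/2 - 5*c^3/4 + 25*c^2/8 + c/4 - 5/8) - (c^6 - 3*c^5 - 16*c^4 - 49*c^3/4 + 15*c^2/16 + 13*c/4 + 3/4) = -c^6 + 4*c^5 + 27*c^4/2 + 11*c^3 + 35*c^2/16 - 3*c - 11/8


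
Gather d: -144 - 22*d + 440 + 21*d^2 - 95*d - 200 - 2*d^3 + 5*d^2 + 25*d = -2*d^3 + 26*d^2 - 92*d + 96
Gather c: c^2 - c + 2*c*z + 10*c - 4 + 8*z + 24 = c^2 + c*(2*z + 9) + 8*z + 20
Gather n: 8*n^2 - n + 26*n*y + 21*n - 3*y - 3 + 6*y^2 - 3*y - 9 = 8*n^2 + n*(26*y + 20) + 6*y^2 - 6*y - 12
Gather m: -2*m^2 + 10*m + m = -2*m^2 + 11*m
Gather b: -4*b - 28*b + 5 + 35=40 - 32*b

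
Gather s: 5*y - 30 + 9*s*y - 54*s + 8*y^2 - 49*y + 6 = s*(9*y - 54) + 8*y^2 - 44*y - 24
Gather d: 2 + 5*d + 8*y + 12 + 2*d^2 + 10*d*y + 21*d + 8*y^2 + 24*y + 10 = 2*d^2 + d*(10*y + 26) + 8*y^2 + 32*y + 24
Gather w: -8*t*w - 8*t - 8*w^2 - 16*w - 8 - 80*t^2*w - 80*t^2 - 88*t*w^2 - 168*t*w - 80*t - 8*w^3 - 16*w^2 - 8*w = -80*t^2 - 88*t - 8*w^3 + w^2*(-88*t - 24) + w*(-80*t^2 - 176*t - 24) - 8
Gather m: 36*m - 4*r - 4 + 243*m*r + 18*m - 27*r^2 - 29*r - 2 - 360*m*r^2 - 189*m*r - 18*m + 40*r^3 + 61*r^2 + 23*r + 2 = m*(-360*r^2 + 54*r + 36) + 40*r^3 + 34*r^2 - 10*r - 4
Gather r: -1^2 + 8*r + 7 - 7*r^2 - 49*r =-7*r^2 - 41*r + 6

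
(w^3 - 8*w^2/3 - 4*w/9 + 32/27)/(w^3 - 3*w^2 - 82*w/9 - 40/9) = (9*w^2 - 30*w + 16)/(3*(3*w^2 - 11*w - 20))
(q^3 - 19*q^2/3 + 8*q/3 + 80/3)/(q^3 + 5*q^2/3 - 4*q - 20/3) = (q^2 - 8*q + 16)/(q^2 - 4)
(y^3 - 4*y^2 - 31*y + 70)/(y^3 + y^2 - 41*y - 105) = (y - 2)/(y + 3)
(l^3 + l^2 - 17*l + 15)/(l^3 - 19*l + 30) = (l - 1)/(l - 2)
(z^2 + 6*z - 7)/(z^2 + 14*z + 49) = (z - 1)/(z + 7)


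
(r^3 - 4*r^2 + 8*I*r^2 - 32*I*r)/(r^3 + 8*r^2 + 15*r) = (r^2 + r*(-4 + 8*I) - 32*I)/(r^2 + 8*r + 15)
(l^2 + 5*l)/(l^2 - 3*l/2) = 2*(l + 5)/(2*l - 3)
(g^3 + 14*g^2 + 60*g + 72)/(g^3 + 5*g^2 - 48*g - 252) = (g + 2)/(g - 7)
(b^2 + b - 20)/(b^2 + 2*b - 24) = (b + 5)/(b + 6)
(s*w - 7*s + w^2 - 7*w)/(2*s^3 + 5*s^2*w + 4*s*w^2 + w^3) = (w - 7)/(2*s^2 + 3*s*w + w^2)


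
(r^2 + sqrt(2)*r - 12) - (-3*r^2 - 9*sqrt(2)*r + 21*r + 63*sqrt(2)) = 4*r^2 - 21*r + 10*sqrt(2)*r - 63*sqrt(2) - 12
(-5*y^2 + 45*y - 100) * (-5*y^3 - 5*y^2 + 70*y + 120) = 25*y^5 - 200*y^4 - 75*y^3 + 3050*y^2 - 1600*y - 12000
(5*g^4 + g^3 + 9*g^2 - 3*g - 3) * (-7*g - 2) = -35*g^5 - 17*g^4 - 65*g^3 + 3*g^2 + 27*g + 6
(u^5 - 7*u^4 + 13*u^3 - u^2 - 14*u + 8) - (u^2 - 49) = u^5 - 7*u^4 + 13*u^3 - 2*u^2 - 14*u + 57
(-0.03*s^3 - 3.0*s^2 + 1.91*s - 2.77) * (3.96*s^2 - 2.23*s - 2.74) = -0.1188*s^5 - 11.8131*s^4 + 14.3358*s^3 - 7.0085*s^2 + 0.9437*s + 7.5898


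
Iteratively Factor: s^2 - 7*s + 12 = (s - 3)*(s - 4)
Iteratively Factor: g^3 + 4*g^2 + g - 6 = (g + 2)*(g^2 + 2*g - 3) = (g - 1)*(g + 2)*(g + 3)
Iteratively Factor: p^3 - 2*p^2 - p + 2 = (p - 1)*(p^2 - p - 2) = (p - 2)*(p - 1)*(p + 1)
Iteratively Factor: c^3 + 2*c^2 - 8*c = (c)*(c^2 + 2*c - 8) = c*(c + 4)*(c - 2)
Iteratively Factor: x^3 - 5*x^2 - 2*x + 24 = (x - 4)*(x^2 - x - 6) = (x - 4)*(x - 3)*(x + 2)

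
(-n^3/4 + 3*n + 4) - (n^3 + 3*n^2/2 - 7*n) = -5*n^3/4 - 3*n^2/2 + 10*n + 4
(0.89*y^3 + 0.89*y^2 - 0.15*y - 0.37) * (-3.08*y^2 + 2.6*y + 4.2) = -2.7412*y^5 - 0.4272*y^4 + 6.514*y^3 + 4.4876*y^2 - 1.592*y - 1.554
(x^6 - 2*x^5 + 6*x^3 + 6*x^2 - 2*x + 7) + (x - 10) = x^6 - 2*x^5 + 6*x^3 + 6*x^2 - x - 3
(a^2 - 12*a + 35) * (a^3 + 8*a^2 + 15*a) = a^5 - 4*a^4 - 46*a^3 + 100*a^2 + 525*a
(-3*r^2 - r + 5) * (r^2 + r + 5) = -3*r^4 - 4*r^3 - 11*r^2 + 25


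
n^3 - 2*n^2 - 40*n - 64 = (n - 8)*(n + 2)*(n + 4)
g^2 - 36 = (g - 6)*(g + 6)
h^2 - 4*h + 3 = (h - 3)*(h - 1)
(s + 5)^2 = s^2 + 10*s + 25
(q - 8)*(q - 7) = q^2 - 15*q + 56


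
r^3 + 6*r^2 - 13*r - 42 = (r - 3)*(r + 2)*(r + 7)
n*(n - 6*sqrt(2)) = n^2 - 6*sqrt(2)*n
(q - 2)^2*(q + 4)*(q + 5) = q^4 + 5*q^3 - 12*q^2 - 44*q + 80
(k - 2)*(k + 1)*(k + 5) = k^3 + 4*k^2 - 7*k - 10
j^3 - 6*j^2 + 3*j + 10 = (j - 5)*(j - 2)*(j + 1)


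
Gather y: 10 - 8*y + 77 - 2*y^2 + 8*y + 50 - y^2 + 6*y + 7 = -3*y^2 + 6*y + 144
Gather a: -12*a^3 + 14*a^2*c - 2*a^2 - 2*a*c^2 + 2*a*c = -12*a^3 + a^2*(14*c - 2) + a*(-2*c^2 + 2*c)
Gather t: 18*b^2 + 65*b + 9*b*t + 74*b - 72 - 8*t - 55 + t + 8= 18*b^2 + 139*b + t*(9*b - 7) - 119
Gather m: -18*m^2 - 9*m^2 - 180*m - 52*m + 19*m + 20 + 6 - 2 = -27*m^2 - 213*m + 24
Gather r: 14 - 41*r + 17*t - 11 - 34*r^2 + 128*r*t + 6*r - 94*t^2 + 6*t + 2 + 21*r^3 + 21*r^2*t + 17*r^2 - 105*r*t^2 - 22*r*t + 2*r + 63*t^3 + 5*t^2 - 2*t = 21*r^3 + r^2*(21*t - 17) + r*(-105*t^2 + 106*t - 33) + 63*t^3 - 89*t^2 + 21*t + 5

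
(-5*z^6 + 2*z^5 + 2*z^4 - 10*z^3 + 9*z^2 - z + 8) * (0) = 0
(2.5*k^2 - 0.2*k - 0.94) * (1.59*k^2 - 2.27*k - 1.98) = 3.975*k^4 - 5.993*k^3 - 5.9906*k^2 + 2.5298*k + 1.8612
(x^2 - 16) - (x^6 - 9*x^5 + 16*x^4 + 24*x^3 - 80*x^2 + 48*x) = -x^6 + 9*x^5 - 16*x^4 - 24*x^3 + 81*x^2 - 48*x - 16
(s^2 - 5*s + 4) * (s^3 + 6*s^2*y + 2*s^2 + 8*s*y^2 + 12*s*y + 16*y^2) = s^5 + 6*s^4*y - 3*s^4 + 8*s^3*y^2 - 18*s^3*y - 6*s^3 - 24*s^2*y^2 - 36*s^2*y + 8*s^2 - 48*s*y^2 + 48*s*y + 64*y^2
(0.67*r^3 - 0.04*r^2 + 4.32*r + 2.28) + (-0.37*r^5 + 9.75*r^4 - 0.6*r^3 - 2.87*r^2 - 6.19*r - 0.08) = -0.37*r^5 + 9.75*r^4 + 0.0700000000000001*r^3 - 2.91*r^2 - 1.87*r + 2.2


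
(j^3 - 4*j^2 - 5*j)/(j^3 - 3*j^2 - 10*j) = (j + 1)/(j + 2)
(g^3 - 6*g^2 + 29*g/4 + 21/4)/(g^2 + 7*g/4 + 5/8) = 2*(2*g^2 - 13*g + 21)/(4*g + 5)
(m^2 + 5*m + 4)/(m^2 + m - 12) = (m + 1)/(m - 3)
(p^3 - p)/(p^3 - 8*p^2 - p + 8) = p/(p - 8)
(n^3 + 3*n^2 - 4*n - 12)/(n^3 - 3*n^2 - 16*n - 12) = (n^2 + n - 6)/(n^2 - 5*n - 6)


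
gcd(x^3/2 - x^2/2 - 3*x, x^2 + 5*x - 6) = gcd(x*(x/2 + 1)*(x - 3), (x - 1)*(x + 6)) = 1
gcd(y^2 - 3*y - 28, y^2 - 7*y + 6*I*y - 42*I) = y - 7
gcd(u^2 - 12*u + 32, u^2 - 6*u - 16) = u - 8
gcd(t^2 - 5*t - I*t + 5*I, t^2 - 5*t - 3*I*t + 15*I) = t - 5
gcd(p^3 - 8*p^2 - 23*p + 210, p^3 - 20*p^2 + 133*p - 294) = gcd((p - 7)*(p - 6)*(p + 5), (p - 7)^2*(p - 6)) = p^2 - 13*p + 42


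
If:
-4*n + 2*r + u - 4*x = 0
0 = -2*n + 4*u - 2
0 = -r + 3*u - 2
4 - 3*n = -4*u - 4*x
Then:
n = 11/3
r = 5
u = 7/3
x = -7/12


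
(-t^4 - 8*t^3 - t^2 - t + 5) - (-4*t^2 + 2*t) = -t^4 - 8*t^3 + 3*t^2 - 3*t + 5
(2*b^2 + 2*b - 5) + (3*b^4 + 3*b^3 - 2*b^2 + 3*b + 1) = 3*b^4 + 3*b^3 + 5*b - 4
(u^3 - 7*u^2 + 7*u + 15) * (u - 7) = u^4 - 14*u^3 + 56*u^2 - 34*u - 105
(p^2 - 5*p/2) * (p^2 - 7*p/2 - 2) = p^4 - 6*p^3 + 27*p^2/4 + 5*p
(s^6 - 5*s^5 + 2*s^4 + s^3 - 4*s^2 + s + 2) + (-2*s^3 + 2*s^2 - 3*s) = s^6 - 5*s^5 + 2*s^4 - s^3 - 2*s^2 - 2*s + 2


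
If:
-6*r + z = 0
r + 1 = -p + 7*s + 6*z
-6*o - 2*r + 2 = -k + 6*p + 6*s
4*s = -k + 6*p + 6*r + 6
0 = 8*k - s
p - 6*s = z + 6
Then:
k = -504/2353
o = 30986/7059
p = -5832/2353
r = 707/2353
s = -4032/2353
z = 4242/2353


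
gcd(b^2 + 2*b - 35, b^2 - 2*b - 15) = b - 5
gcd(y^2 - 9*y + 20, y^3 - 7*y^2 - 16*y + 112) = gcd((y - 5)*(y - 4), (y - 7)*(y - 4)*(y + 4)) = y - 4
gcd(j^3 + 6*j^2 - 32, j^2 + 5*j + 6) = 1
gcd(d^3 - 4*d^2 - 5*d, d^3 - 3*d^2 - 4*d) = d^2 + d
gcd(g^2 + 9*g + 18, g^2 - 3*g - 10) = 1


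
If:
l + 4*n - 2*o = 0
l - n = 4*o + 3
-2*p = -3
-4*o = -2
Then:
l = 21/5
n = -4/5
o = 1/2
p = 3/2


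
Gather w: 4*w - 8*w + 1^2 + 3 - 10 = -4*w - 6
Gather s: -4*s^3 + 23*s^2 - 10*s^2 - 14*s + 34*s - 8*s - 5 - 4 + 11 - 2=-4*s^3 + 13*s^2 + 12*s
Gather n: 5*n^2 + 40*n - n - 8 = 5*n^2 + 39*n - 8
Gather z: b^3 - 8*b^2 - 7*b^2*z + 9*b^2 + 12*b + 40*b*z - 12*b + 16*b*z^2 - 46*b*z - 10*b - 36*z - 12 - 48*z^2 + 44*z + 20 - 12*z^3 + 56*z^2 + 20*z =b^3 + b^2 - 10*b - 12*z^3 + z^2*(16*b + 8) + z*(-7*b^2 - 6*b + 28) + 8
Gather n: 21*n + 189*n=210*n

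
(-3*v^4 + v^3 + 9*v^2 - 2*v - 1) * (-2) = 6*v^4 - 2*v^3 - 18*v^2 + 4*v + 2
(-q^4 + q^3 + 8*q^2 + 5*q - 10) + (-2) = -q^4 + q^3 + 8*q^2 + 5*q - 12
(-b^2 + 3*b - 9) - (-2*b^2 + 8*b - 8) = b^2 - 5*b - 1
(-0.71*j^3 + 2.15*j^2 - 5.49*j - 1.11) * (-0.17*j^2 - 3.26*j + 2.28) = 0.1207*j^5 + 1.9491*j^4 - 7.6945*j^3 + 22.9881*j^2 - 8.8986*j - 2.5308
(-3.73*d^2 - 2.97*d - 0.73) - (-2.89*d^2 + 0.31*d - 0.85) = -0.84*d^2 - 3.28*d + 0.12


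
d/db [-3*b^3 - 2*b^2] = b*(-9*b - 4)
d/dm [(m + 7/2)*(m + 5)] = 2*m + 17/2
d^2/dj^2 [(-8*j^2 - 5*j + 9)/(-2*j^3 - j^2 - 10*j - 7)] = 2*(32*j^6 + 60*j^5 - 666*j^4 - 1103*j^3 - 1155*j^2 + 3*j - 795)/(8*j^9 + 12*j^8 + 126*j^7 + 205*j^6 + 714*j^5 + 1161*j^4 + 1714*j^3 + 2247*j^2 + 1470*j + 343)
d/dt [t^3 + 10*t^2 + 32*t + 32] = 3*t^2 + 20*t + 32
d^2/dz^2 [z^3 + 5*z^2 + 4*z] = 6*z + 10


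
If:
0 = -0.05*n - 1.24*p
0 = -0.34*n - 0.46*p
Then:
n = 0.00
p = 0.00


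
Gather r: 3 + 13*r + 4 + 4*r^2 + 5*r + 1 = 4*r^2 + 18*r + 8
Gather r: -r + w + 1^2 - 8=-r + w - 7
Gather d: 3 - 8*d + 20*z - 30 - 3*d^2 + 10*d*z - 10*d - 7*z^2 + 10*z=-3*d^2 + d*(10*z - 18) - 7*z^2 + 30*z - 27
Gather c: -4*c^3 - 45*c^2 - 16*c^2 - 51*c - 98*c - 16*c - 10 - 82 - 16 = -4*c^3 - 61*c^2 - 165*c - 108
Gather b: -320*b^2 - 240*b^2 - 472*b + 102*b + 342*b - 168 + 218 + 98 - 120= -560*b^2 - 28*b + 28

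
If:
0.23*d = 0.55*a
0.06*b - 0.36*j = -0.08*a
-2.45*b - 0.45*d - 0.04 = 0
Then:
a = 6.71055243135958*j + 0.0182600066159444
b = -2.94740324181277*j - 0.0243466754879259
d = 16.0469732054251*j + 0.043665233212041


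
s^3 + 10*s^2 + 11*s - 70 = (s - 2)*(s + 5)*(s + 7)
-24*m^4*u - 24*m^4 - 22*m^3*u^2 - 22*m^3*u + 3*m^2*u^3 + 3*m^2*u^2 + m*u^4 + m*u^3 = (-4*m + u)*(m + u)*(6*m + u)*(m*u + m)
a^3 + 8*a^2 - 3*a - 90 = (a - 3)*(a + 5)*(a + 6)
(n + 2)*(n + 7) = n^2 + 9*n + 14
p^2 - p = p*(p - 1)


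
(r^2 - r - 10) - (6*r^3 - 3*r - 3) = -6*r^3 + r^2 + 2*r - 7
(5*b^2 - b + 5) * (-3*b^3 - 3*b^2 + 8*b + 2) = -15*b^5 - 12*b^4 + 28*b^3 - 13*b^2 + 38*b + 10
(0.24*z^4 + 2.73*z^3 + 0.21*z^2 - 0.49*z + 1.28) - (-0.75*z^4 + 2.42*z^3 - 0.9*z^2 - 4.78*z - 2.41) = 0.99*z^4 + 0.31*z^3 + 1.11*z^2 + 4.29*z + 3.69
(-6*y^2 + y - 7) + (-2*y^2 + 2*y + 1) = -8*y^2 + 3*y - 6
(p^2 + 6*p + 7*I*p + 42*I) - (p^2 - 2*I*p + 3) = 6*p + 9*I*p - 3 + 42*I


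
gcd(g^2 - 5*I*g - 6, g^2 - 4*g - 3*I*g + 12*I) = g - 3*I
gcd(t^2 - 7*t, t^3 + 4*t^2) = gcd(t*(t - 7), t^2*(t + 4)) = t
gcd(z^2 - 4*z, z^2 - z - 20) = 1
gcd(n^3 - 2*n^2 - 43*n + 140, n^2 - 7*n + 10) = n - 5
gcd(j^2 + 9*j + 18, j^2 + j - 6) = j + 3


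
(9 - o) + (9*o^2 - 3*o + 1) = 9*o^2 - 4*o + 10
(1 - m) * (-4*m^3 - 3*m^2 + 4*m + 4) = 4*m^4 - m^3 - 7*m^2 + 4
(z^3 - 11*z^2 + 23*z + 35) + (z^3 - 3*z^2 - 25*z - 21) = 2*z^3 - 14*z^2 - 2*z + 14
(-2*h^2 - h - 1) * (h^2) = -2*h^4 - h^3 - h^2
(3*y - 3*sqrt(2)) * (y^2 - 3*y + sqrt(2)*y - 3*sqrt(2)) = 3*y^3 - 9*y^2 - 6*y + 18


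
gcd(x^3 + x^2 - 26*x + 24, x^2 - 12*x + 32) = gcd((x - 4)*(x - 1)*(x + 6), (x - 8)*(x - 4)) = x - 4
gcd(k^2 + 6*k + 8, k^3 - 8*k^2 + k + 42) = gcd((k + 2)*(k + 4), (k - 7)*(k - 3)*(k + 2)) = k + 2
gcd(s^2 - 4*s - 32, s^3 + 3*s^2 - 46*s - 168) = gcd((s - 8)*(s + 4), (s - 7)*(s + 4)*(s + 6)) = s + 4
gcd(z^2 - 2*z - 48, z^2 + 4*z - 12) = z + 6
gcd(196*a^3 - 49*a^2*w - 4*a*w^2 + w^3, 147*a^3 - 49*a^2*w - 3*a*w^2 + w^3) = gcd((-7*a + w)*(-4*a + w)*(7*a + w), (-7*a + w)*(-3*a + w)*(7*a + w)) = -49*a^2 + w^2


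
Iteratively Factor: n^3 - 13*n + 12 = (n - 3)*(n^2 + 3*n - 4) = (n - 3)*(n - 1)*(n + 4)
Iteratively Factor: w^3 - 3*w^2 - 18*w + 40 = (w - 5)*(w^2 + 2*w - 8) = (w - 5)*(w + 4)*(w - 2)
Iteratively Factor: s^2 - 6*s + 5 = (s - 1)*(s - 5)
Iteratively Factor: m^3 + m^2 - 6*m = (m - 2)*(m^2 + 3*m) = (m - 2)*(m + 3)*(m)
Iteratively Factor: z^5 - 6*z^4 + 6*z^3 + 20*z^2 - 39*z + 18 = (z - 1)*(z^4 - 5*z^3 + z^2 + 21*z - 18) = (z - 1)^2*(z^3 - 4*z^2 - 3*z + 18) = (z - 3)*(z - 1)^2*(z^2 - z - 6) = (z - 3)*(z - 1)^2*(z + 2)*(z - 3)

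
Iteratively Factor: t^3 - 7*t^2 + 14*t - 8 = (t - 2)*(t^2 - 5*t + 4) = (t - 2)*(t - 1)*(t - 4)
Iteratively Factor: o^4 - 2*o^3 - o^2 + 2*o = (o + 1)*(o^3 - 3*o^2 + 2*o) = (o - 1)*(o + 1)*(o^2 - 2*o) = (o - 2)*(o - 1)*(o + 1)*(o)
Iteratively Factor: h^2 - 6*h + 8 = (h - 2)*(h - 4)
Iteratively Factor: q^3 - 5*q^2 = (q - 5)*(q^2) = q*(q - 5)*(q)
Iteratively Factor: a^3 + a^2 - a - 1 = (a + 1)*(a^2 - 1) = (a - 1)*(a + 1)*(a + 1)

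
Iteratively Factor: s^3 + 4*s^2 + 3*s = (s)*(s^2 + 4*s + 3) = s*(s + 1)*(s + 3)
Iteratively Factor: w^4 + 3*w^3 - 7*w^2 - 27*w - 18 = (w + 1)*(w^3 + 2*w^2 - 9*w - 18) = (w + 1)*(w + 2)*(w^2 - 9) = (w - 3)*(w + 1)*(w + 2)*(w + 3)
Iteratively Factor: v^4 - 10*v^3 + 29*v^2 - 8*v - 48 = (v + 1)*(v^3 - 11*v^2 + 40*v - 48) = (v - 3)*(v + 1)*(v^2 - 8*v + 16) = (v - 4)*(v - 3)*(v + 1)*(v - 4)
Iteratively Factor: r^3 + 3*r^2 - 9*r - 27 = (r + 3)*(r^2 - 9) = (r - 3)*(r + 3)*(r + 3)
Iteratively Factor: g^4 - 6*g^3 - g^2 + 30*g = (g + 2)*(g^3 - 8*g^2 + 15*g) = (g - 3)*(g + 2)*(g^2 - 5*g) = (g - 5)*(g - 3)*(g + 2)*(g)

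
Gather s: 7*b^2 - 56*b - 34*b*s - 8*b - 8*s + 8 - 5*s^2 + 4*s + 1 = 7*b^2 - 64*b - 5*s^2 + s*(-34*b - 4) + 9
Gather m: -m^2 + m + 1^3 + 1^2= -m^2 + m + 2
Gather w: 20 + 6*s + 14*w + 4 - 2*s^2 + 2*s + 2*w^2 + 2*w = -2*s^2 + 8*s + 2*w^2 + 16*w + 24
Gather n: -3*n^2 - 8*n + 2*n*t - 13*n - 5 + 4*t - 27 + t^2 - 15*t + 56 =-3*n^2 + n*(2*t - 21) + t^2 - 11*t + 24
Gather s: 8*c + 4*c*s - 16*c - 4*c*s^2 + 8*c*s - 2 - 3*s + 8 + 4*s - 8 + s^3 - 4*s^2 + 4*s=-8*c + s^3 + s^2*(-4*c - 4) + s*(12*c + 5) - 2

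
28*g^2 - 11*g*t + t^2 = (-7*g + t)*(-4*g + t)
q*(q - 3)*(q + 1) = q^3 - 2*q^2 - 3*q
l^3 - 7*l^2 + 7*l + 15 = (l - 5)*(l - 3)*(l + 1)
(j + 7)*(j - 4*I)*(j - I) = j^3 + 7*j^2 - 5*I*j^2 - 4*j - 35*I*j - 28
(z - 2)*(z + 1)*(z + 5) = z^3 + 4*z^2 - 7*z - 10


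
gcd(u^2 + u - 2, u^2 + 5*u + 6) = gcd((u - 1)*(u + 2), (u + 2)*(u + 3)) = u + 2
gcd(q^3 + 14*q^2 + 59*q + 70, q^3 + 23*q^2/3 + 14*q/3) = q + 7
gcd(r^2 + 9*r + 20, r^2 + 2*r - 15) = r + 5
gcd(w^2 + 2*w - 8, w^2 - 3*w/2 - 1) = w - 2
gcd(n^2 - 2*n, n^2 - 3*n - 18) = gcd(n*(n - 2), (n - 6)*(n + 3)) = 1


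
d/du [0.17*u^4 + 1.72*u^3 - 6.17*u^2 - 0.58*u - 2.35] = 0.68*u^3 + 5.16*u^2 - 12.34*u - 0.58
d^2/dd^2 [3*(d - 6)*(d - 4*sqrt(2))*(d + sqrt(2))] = 18*d - 36 - 18*sqrt(2)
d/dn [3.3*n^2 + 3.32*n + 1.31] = 6.6*n + 3.32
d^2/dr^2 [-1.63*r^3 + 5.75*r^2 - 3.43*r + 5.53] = 11.5 - 9.78*r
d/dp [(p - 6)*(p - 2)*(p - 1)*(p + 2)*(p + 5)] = 5*p^4 - 8*p^3 - 99*p^2 + 76*p + 116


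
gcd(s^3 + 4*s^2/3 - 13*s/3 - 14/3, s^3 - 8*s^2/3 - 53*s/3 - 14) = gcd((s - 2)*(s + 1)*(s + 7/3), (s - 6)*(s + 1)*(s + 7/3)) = s^2 + 10*s/3 + 7/3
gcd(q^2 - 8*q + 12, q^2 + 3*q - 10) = q - 2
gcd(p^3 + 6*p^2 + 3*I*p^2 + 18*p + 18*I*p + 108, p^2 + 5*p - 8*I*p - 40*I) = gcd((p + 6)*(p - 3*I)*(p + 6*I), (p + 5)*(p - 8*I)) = 1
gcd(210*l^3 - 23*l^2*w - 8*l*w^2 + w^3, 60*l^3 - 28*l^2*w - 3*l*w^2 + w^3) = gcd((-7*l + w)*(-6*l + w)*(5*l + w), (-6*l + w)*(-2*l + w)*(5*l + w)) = -30*l^2 - l*w + w^2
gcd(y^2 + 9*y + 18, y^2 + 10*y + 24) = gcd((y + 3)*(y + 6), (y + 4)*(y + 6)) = y + 6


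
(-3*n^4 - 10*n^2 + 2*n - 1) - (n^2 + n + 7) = -3*n^4 - 11*n^2 + n - 8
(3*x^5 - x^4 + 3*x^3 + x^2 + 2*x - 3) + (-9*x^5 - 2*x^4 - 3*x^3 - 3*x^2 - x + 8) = -6*x^5 - 3*x^4 - 2*x^2 + x + 5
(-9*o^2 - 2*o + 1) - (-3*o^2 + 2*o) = -6*o^2 - 4*o + 1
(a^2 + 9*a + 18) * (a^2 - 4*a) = a^4 + 5*a^3 - 18*a^2 - 72*a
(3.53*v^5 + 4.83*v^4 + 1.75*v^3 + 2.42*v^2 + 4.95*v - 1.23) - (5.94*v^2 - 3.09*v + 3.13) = 3.53*v^5 + 4.83*v^4 + 1.75*v^3 - 3.52*v^2 + 8.04*v - 4.36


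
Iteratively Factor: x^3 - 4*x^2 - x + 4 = (x + 1)*(x^2 - 5*x + 4) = (x - 1)*(x + 1)*(x - 4)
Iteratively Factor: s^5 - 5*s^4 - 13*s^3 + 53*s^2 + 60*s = (s + 1)*(s^4 - 6*s^3 - 7*s^2 + 60*s) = (s - 4)*(s + 1)*(s^3 - 2*s^2 - 15*s) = (s - 5)*(s - 4)*(s + 1)*(s^2 + 3*s) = (s - 5)*(s - 4)*(s + 1)*(s + 3)*(s)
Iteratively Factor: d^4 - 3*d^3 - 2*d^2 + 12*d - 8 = (d + 2)*(d^3 - 5*d^2 + 8*d - 4) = (d - 1)*(d + 2)*(d^2 - 4*d + 4) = (d - 2)*(d - 1)*(d + 2)*(d - 2)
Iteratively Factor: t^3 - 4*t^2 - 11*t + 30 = (t + 3)*(t^2 - 7*t + 10) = (t - 2)*(t + 3)*(t - 5)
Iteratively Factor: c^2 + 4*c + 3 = (c + 3)*(c + 1)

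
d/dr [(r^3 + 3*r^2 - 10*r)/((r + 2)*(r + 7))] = (r^4 + 18*r^3 + 79*r^2 + 84*r - 140)/(r^4 + 18*r^3 + 109*r^2 + 252*r + 196)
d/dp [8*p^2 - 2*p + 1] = 16*p - 2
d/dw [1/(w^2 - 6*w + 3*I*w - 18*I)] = (-2*w + 6 - 3*I)/(w^2 - 6*w + 3*I*w - 18*I)^2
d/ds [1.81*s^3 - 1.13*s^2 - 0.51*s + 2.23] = 5.43*s^2 - 2.26*s - 0.51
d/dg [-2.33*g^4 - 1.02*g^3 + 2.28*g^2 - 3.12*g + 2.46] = -9.32*g^3 - 3.06*g^2 + 4.56*g - 3.12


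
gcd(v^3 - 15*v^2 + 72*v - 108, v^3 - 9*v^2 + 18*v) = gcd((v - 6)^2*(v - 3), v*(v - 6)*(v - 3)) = v^2 - 9*v + 18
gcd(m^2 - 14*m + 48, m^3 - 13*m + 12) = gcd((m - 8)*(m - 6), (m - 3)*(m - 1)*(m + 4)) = 1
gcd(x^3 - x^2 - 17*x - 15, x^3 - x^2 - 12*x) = x + 3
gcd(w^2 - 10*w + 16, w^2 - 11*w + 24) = w - 8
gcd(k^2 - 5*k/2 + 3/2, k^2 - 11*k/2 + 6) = k - 3/2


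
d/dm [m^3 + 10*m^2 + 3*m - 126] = 3*m^2 + 20*m + 3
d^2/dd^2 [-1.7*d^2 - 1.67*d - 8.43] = -3.40000000000000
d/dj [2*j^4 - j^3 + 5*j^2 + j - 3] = 8*j^3 - 3*j^2 + 10*j + 1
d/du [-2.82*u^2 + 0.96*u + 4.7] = 0.96 - 5.64*u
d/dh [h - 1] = 1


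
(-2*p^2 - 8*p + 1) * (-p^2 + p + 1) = 2*p^4 + 6*p^3 - 11*p^2 - 7*p + 1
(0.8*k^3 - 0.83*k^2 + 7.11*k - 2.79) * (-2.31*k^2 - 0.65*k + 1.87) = -1.848*k^5 + 1.3973*k^4 - 14.3886*k^3 + 0.2713*k^2 + 15.1092*k - 5.2173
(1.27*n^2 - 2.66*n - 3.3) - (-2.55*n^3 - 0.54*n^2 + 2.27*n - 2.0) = 2.55*n^3 + 1.81*n^2 - 4.93*n - 1.3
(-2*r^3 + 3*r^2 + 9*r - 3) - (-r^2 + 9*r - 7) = -2*r^3 + 4*r^2 + 4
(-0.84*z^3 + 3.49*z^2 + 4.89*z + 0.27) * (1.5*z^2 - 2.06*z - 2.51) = -1.26*z^5 + 6.9654*z^4 + 2.254*z^3 - 18.4283*z^2 - 12.8301*z - 0.6777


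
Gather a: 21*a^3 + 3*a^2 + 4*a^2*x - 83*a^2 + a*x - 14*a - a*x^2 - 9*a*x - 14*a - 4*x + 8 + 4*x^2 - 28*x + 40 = 21*a^3 + a^2*(4*x - 80) + a*(-x^2 - 8*x - 28) + 4*x^2 - 32*x + 48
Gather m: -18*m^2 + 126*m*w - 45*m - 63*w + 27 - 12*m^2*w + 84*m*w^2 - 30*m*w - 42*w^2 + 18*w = m^2*(-12*w - 18) + m*(84*w^2 + 96*w - 45) - 42*w^2 - 45*w + 27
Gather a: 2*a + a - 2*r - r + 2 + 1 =3*a - 3*r + 3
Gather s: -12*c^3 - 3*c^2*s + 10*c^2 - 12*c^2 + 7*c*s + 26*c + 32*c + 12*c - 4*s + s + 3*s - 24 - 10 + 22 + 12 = -12*c^3 - 2*c^2 + 70*c + s*(-3*c^2 + 7*c)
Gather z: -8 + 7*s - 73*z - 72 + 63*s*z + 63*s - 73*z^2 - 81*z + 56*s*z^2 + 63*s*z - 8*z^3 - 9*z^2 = 70*s - 8*z^3 + z^2*(56*s - 82) + z*(126*s - 154) - 80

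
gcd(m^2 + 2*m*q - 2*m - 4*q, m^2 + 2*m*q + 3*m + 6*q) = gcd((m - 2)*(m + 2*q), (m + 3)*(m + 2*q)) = m + 2*q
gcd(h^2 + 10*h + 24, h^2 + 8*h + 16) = h + 4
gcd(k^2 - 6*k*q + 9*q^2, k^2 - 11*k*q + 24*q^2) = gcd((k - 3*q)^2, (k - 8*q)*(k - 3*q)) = -k + 3*q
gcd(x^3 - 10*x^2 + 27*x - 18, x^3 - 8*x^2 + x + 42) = x - 3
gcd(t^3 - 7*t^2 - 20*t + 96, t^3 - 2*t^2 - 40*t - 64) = t^2 - 4*t - 32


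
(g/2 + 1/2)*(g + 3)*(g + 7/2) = g^3/2 + 15*g^2/4 + 17*g/2 + 21/4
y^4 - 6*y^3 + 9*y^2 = y^2*(y - 3)^2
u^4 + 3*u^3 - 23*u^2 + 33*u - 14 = (u - 2)*(u - 1)^2*(u + 7)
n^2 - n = n*(n - 1)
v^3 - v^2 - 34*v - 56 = (v - 7)*(v + 2)*(v + 4)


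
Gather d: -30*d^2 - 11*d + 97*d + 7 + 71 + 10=-30*d^2 + 86*d + 88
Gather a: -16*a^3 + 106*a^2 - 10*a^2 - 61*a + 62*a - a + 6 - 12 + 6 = -16*a^3 + 96*a^2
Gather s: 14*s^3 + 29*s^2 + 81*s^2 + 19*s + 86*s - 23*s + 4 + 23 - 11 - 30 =14*s^3 + 110*s^2 + 82*s - 14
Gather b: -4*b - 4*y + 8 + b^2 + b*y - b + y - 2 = b^2 + b*(y - 5) - 3*y + 6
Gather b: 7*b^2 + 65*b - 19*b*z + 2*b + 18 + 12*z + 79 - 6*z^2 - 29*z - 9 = 7*b^2 + b*(67 - 19*z) - 6*z^2 - 17*z + 88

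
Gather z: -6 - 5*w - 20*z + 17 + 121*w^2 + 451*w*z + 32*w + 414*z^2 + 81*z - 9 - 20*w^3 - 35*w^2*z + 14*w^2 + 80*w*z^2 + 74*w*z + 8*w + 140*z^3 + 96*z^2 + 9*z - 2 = -20*w^3 + 135*w^2 + 35*w + 140*z^3 + z^2*(80*w + 510) + z*(-35*w^2 + 525*w + 70)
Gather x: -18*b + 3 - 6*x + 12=-18*b - 6*x + 15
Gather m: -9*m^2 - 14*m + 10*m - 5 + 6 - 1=-9*m^2 - 4*m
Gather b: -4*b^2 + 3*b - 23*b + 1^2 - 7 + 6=-4*b^2 - 20*b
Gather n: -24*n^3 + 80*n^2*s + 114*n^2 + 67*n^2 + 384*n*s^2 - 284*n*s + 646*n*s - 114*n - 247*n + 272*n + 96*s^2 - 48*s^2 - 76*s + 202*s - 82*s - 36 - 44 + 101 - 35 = -24*n^3 + n^2*(80*s + 181) + n*(384*s^2 + 362*s - 89) + 48*s^2 + 44*s - 14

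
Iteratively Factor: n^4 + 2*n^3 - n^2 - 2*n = (n)*(n^3 + 2*n^2 - n - 2) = n*(n + 2)*(n^2 - 1) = n*(n + 1)*(n + 2)*(n - 1)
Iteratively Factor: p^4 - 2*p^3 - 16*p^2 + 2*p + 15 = (p - 5)*(p^3 + 3*p^2 - p - 3) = (p - 5)*(p + 1)*(p^2 + 2*p - 3) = (p - 5)*(p + 1)*(p + 3)*(p - 1)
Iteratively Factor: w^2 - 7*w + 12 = (w - 4)*(w - 3)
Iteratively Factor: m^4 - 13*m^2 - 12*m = (m + 3)*(m^3 - 3*m^2 - 4*m) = m*(m + 3)*(m^2 - 3*m - 4) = m*(m + 1)*(m + 3)*(m - 4)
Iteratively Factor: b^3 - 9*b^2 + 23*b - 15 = (b - 1)*(b^2 - 8*b + 15) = (b - 3)*(b - 1)*(b - 5)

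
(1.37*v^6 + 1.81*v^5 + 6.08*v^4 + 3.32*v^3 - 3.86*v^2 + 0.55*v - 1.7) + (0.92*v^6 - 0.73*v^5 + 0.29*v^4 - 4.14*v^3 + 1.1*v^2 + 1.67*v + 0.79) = 2.29*v^6 + 1.08*v^5 + 6.37*v^4 - 0.82*v^3 - 2.76*v^2 + 2.22*v - 0.91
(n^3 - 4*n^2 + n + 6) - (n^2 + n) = n^3 - 5*n^2 + 6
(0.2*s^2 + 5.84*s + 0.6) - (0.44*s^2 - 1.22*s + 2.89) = -0.24*s^2 + 7.06*s - 2.29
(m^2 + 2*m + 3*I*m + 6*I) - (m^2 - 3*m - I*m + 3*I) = 5*m + 4*I*m + 3*I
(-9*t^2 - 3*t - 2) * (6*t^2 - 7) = -54*t^4 - 18*t^3 + 51*t^2 + 21*t + 14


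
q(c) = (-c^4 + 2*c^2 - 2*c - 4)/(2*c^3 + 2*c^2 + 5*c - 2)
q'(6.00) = -0.51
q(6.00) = -2.33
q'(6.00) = -0.51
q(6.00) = -2.33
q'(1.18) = 0.62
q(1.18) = -0.55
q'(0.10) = 11.53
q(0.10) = 2.83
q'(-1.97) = -0.67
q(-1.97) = 0.38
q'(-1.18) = 0.11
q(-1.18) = 0.09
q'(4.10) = -0.49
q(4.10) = -1.37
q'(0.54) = 15.69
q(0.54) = -2.87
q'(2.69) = -0.40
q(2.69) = -0.73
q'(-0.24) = 2.48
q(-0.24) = 1.09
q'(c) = (-6*c^2 - 4*c - 5)*(-c^4 + 2*c^2 - 2*c - 4)/(2*c^3 + 2*c^2 + 5*c - 2)^2 + (-4*c^3 + 4*c - 2)/(2*c^3 + 2*c^2 + 5*c - 2) = (-2*c^6 - 4*c^5 - 19*c^4 + 16*c^3 + 38*c^2 + 8*c + 24)/(4*c^6 + 8*c^5 + 24*c^4 + 12*c^3 + 17*c^2 - 20*c + 4)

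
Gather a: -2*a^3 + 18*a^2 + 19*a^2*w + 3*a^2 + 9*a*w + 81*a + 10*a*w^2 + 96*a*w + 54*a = -2*a^3 + a^2*(19*w + 21) + a*(10*w^2 + 105*w + 135)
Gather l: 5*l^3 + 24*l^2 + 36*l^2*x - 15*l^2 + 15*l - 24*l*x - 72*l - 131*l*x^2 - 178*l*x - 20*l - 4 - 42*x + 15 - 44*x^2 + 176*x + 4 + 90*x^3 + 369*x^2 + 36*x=5*l^3 + l^2*(36*x + 9) + l*(-131*x^2 - 202*x - 77) + 90*x^3 + 325*x^2 + 170*x + 15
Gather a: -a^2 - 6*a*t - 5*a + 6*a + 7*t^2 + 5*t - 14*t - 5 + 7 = -a^2 + a*(1 - 6*t) + 7*t^2 - 9*t + 2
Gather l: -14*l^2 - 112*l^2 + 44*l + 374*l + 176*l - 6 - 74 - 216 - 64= -126*l^2 + 594*l - 360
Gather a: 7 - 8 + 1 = 0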